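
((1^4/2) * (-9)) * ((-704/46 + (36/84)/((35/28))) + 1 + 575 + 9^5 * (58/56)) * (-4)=1110940.76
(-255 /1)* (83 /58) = -364.91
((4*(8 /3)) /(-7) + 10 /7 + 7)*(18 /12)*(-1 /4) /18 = -145 /1008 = -0.14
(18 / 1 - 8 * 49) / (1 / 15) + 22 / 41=-229988 / 41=-5609.46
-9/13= -0.69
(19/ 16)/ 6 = 19/ 96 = 0.20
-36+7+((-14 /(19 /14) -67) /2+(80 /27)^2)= -58.88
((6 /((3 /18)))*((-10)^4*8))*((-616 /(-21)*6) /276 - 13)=-818880000 /23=-35603478.26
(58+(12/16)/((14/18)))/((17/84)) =4953/17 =291.35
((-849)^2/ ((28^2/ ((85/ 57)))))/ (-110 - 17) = -20422695/ 1891792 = -10.80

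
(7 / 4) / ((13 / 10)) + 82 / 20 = 354 / 65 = 5.45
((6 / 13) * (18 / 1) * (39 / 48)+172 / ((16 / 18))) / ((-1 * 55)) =-801 / 220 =-3.64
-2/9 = -0.22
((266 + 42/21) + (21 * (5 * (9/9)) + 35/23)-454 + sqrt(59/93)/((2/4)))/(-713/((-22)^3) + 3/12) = -19464544/77625 + 21296 * sqrt(5487)/313875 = -245.73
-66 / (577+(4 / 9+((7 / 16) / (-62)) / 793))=-467273664 / 4088251169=-0.11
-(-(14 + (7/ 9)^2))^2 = -1399489/ 6561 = -213.30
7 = 7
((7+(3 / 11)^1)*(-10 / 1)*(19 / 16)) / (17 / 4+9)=-3800 / 583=-6.52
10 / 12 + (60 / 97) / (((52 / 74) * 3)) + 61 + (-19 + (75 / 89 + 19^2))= 272695897 / 673374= 404.97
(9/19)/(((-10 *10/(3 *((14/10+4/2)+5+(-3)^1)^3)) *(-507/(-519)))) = -91939293/40137500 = -2.29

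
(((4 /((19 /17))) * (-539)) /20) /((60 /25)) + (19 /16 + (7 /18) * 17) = -88619 /2736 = -32.39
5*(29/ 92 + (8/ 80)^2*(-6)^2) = 1553/ 460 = 3.38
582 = 582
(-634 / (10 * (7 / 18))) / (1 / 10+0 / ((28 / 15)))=-11412 / 7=-1630.29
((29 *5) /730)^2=841 /21316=0.04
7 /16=0.44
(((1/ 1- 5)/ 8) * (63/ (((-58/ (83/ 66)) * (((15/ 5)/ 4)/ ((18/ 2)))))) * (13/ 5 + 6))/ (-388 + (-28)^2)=24983/ 140360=0.18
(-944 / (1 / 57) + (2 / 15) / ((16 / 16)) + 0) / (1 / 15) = -807118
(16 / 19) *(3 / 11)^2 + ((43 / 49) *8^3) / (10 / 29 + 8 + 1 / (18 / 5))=52.17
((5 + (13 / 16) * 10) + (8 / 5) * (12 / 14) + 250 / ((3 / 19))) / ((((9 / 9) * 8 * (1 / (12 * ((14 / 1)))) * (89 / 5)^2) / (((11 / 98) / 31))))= 73819735 / 192511984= 0.38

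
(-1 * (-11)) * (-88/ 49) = -968/ 49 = -19.76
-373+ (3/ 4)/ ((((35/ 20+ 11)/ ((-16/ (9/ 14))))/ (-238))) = -221/ 9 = -24.56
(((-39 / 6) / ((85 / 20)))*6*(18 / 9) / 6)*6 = -312 / 17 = -18.35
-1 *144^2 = -20736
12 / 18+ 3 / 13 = 35 / 39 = 0.90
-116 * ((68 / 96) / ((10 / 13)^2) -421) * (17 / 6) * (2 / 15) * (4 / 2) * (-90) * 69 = -11424348653 / 50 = -228486973.06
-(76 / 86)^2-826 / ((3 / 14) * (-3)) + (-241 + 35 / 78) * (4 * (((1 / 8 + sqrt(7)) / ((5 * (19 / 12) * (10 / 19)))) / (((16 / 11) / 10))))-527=9668408407 / 17306640-206393 * sqrt(7) / 130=-3641.84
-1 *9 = -9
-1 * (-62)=62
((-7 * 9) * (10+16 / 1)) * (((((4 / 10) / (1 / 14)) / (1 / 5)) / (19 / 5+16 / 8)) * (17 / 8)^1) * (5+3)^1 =-3898440 / 29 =-134428.97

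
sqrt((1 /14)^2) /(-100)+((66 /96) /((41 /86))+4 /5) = 64327 /28700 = 2.24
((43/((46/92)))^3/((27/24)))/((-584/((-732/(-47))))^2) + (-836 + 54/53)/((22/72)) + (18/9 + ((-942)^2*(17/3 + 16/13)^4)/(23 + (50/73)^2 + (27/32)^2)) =19333563450179463036976889552326/232780531698494595192663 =83054898.57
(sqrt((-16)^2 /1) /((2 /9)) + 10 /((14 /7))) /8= 77 /8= 9.62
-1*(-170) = 170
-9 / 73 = -0.12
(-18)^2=324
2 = 2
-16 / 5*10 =-32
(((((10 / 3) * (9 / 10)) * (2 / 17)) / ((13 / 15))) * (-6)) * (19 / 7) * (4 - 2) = -20520 / 1547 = -13.26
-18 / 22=-9 / 11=-0.82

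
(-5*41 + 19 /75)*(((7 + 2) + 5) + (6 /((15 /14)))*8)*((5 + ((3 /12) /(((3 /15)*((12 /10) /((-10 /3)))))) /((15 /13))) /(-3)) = 16177546 /2025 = 7988.91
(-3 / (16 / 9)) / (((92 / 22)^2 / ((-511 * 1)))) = 1669437 / 33856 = 49.31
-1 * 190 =-190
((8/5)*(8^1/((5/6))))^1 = 15.36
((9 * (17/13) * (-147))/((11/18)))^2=163893806244/20449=8014758.97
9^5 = 59049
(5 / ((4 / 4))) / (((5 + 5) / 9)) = 9 / 2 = 4.50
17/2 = 8.50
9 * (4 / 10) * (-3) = -54 / 5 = -10.80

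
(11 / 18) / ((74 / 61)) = 671 / 1332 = 0.50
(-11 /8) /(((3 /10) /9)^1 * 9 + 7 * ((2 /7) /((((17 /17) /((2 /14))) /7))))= -55 /92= -0.60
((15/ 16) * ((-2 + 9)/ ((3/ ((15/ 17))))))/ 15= 35/ 272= 0.13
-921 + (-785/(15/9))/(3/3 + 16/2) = -2920/3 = -973.33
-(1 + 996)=-997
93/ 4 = 23.25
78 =78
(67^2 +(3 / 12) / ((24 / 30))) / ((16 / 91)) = 25532.96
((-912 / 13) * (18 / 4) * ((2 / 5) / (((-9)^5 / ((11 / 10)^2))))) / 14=4598 / 24877125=0.00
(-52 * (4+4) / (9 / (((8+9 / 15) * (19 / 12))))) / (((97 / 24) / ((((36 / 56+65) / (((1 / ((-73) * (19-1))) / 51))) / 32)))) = 21407412.30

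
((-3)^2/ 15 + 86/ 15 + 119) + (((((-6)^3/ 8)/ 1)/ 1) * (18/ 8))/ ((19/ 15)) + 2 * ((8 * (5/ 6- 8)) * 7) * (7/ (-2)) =2886.71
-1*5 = -5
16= 16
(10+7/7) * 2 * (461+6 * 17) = 12386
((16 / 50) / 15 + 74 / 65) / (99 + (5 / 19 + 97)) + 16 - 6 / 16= 206656253 / 13221000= 15.63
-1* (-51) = 51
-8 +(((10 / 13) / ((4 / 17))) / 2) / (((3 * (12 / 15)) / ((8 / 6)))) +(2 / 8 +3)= -899 / 234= -3.84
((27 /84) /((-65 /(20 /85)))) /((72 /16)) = -2 /7735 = -0.00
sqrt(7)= 2.65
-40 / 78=-20 / 39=-0.51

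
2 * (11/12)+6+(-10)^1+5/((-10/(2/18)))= -2.22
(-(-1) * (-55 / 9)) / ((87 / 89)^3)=-38773295 / 5926527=-6.54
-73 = -73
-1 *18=-18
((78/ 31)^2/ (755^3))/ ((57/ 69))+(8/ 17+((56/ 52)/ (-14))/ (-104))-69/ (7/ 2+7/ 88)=-71323544088915527627/ 3792824531028897000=-18.80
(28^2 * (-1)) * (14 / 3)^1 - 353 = -12035 / 3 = -4011.67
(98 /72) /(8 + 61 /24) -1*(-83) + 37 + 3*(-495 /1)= -1035937 /759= -1364.87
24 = 24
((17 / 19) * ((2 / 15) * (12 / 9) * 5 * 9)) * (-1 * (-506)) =68816 / 19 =3621.89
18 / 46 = 9 / 23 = 0.39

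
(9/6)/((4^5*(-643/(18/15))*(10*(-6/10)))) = 0.00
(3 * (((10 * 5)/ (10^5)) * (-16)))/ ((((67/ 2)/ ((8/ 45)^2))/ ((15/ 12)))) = -32/ 1130625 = -0.00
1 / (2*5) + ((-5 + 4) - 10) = -109 / 10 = -10.90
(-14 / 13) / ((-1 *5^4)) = 14 / 8125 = 0.00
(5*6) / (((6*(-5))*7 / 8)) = -8 / 7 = -1.14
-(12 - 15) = 3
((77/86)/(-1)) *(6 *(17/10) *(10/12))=-1309/172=-7.61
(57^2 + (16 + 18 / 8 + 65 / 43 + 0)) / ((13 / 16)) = 2248908 / 559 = 4023.09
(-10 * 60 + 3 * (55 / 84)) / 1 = -16745 / 28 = -598.04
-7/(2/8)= -28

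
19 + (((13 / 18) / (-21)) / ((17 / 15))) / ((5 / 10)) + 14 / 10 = 108917 / 5355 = 20.34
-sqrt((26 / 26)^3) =-1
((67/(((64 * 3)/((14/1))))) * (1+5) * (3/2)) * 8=1407/4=351.75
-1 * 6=-6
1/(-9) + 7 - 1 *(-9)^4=-58987/9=-6554.11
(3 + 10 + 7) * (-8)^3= -10240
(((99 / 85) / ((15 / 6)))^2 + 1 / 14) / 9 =729481 / 22758750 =0.03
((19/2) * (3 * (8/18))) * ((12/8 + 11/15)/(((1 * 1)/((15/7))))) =1273/21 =60.62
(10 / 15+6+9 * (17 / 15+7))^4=2059810521616 / 50625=40687615.24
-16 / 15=-1.07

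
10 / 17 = 0.59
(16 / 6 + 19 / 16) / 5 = 37 / 48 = 0.77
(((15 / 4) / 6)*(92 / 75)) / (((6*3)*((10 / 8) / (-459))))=-391 / 25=-15.64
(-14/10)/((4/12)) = -21/5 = -4.20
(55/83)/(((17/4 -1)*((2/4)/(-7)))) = -3080/1079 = -2.85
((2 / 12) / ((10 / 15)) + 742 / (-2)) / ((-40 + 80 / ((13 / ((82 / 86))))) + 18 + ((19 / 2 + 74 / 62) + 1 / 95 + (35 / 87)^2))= 18478927572885 / 262490994586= 70.40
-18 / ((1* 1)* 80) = -9 / 40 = -0.22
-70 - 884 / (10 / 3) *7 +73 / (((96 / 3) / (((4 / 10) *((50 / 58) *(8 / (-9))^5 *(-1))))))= -16490301472 / 8562105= -1925.96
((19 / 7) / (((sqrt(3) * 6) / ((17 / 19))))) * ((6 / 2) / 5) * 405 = 459 * sqrt(3) / 14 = 56.79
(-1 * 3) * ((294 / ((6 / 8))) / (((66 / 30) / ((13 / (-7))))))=10920 / 11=992.73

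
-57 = -57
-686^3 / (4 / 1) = -80707214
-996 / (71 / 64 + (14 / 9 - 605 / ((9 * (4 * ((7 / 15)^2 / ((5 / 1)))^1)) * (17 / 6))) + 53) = 477888768 / 38631521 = 12.37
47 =47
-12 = -12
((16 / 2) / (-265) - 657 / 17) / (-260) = 174241 / 1171300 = 0.15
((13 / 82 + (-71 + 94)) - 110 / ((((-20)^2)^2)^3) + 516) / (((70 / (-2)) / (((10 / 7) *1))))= -9054412799999999549 / 411443200000000000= -22.01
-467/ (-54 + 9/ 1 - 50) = 467/ 95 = 4.92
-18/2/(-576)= 1/64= 0.02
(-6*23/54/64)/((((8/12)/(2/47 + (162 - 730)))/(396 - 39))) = 36530739/3008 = 12144.53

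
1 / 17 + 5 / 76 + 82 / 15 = 5.59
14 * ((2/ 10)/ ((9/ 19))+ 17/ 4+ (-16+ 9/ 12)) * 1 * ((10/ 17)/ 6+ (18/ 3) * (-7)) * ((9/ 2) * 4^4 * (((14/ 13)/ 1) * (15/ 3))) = 1501165568/ 39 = 38491424.82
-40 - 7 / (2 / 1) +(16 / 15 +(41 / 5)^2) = 3721 / 150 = 24.81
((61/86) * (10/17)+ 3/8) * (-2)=-4633/2924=-1.58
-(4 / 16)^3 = -1 / 64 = -0.02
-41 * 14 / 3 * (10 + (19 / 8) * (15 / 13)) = -380275 / 156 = -2437.66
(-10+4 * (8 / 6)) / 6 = -7 / 9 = -0.78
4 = 4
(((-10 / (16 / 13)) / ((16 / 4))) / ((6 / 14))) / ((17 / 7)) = -3185 / 1632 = -1.95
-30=-30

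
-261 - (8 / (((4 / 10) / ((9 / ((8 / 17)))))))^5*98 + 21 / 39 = -166896261336119801 / 208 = -802385871808268.27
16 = 16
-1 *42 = -42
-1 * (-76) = 76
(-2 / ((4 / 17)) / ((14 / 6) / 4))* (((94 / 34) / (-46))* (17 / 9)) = 799 / 483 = 1.65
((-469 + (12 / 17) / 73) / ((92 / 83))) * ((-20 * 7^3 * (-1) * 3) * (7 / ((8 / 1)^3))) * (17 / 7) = -289120.23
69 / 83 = 0.83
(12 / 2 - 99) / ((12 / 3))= -93 / 4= -23.25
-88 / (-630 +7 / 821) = 72248 / 517223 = 0.14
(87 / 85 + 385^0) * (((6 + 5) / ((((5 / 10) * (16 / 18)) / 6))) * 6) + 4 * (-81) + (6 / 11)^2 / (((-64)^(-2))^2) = 51353492112 / 10285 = 4993047.36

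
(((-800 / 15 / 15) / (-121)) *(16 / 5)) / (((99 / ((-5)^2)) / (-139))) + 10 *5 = 46.70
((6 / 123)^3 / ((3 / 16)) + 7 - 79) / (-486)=7443404 / 50243409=0.15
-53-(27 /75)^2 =-33206 /625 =-53.13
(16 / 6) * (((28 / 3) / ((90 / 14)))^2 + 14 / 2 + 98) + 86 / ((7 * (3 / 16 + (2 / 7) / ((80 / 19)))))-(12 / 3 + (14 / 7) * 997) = -13012114046 / 7818525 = -1664.27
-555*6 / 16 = -1665 / 8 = -208.12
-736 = -736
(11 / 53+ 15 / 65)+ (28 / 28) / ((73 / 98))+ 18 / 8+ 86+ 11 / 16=73005719 / 804752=90.72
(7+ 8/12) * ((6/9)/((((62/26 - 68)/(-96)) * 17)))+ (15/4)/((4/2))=805633/348024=2.31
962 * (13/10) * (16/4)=25012/5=5002.40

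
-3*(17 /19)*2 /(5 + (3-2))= -17 /19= -0.89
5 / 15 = 1 / 3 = 0.33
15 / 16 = 0.94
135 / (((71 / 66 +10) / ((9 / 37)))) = 80190 / 27047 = 2.96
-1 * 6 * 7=-42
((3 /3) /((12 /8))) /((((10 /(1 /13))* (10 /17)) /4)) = 0.03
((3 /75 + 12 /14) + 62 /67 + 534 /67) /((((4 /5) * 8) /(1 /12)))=38273 /300160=0.13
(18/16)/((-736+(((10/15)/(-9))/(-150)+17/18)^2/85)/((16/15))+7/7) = -1673055000/1024638594071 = -0.00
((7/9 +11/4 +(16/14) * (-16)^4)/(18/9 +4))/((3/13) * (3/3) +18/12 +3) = 245378341/92988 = 2638.82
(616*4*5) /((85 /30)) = 73920 /17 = 4348.24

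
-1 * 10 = -10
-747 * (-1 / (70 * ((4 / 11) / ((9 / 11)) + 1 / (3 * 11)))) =73953 / 3290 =22.48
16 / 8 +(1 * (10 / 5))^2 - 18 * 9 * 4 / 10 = -294 / 5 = -58.80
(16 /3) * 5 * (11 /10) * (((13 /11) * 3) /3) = 104 /3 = 34.67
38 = 38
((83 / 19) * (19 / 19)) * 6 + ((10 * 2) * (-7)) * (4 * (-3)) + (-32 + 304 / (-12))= 1648.88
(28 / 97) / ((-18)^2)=7 / 7857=0.00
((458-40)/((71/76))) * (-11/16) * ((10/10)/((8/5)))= -218405/1136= -192.26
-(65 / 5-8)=-5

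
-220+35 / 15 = -653 / 3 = -217.67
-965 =-965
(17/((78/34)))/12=289/468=0.62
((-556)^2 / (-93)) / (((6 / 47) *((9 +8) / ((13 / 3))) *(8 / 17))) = -11805131 / 837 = -14104.10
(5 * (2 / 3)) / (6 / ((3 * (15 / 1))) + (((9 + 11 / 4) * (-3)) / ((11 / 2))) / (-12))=4400 / 881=4.99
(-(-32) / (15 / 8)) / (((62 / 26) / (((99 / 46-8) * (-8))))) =3580928 / 10695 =334.82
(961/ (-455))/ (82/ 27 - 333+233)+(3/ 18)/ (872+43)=7182011/ 326981655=0.02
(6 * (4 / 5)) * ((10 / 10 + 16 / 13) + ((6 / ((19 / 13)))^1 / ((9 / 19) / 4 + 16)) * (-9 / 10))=3824952 / 398125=9.61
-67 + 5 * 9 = -22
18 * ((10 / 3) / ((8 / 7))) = 52.50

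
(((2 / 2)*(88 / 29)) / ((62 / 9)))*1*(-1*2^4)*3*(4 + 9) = -247104 / 899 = -274.87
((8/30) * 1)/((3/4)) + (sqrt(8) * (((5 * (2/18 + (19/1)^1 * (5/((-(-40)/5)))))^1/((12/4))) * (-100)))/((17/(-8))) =16/45 + 863000 * sqrt(2)/459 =2659.32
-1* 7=-7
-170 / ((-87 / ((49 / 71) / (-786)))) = -0.00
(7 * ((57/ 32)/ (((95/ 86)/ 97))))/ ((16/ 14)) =613137/ 640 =958.03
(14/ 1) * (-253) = -3542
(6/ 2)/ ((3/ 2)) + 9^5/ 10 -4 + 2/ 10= 59031/ 10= 5903.10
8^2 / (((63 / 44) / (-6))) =-5632 / 21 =-268.19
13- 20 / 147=1891 / 147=12.86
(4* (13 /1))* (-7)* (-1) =364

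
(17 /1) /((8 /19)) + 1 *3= 347 /8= 43.38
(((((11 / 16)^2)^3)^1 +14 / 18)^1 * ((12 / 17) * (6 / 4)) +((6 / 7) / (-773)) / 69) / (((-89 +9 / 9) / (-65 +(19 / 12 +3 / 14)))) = 88128463266560449 / 131191636582465536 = 0.67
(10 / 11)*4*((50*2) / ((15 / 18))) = 4800 / 11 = 436.36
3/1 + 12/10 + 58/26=6.43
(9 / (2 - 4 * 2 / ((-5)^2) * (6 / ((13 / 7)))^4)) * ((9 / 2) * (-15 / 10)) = 173508075 / 93862072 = 1.85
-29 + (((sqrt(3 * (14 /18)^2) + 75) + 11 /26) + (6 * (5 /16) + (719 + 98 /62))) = 7 * sqrt(3) /9 + 2478865 /3224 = 770.23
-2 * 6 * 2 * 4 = -96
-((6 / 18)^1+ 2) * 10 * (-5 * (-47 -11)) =-6766.67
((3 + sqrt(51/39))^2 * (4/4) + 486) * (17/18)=475.22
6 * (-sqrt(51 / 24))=-3 * sqrt(34) / 2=-8.75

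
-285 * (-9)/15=171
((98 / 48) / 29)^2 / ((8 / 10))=12005 / 1937664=0.01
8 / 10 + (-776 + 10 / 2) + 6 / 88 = -169429 / 220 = -770.13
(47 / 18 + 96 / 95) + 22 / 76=176 / 45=3.91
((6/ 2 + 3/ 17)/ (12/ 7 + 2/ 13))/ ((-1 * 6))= -819/ 2890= -0.28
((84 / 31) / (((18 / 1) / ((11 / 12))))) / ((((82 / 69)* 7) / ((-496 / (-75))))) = 1012 / 9225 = 0.11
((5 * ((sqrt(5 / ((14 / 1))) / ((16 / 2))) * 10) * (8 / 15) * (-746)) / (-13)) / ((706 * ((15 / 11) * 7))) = 0.02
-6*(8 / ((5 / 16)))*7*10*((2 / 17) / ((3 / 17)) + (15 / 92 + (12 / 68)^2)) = -61523840 / 6647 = -9255.88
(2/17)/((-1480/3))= -3/12580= -0.00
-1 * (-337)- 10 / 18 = 3028 / 9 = 336.44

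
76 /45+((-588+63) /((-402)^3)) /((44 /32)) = 251438743 /148877685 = 1.69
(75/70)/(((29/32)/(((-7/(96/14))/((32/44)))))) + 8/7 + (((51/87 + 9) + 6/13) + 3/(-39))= 199597/21112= 9.45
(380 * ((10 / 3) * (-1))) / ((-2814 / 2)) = 3800 / 4221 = 0.90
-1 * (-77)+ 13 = 90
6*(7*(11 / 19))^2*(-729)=-25933446 / 361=-71837.80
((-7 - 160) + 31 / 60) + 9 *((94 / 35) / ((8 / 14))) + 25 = -5951 / 60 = -99.18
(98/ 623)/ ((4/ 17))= 0.67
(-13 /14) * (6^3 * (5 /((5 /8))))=-11232 /7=-1604.57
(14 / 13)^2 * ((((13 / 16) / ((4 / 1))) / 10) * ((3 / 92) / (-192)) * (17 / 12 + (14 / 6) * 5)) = -7693 / 146964480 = -0.00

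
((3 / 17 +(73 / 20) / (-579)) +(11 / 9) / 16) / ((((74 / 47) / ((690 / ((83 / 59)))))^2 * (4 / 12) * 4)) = 35538582412718445 / 1980367713344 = 17945.45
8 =8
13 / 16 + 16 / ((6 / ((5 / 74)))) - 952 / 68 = -23101 / 1776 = -13.01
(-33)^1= -33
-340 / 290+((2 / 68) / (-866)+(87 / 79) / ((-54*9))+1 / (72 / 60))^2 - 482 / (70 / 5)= -251575481302411899925 / 7206325527299372208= -34.91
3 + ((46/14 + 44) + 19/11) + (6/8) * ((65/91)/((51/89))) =39605/748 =52.95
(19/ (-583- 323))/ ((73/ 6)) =-19/ 11023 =-0.00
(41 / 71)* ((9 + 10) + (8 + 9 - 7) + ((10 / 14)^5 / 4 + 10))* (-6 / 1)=-135.29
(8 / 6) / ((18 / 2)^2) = 4 / 243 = 0.02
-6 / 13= -0.46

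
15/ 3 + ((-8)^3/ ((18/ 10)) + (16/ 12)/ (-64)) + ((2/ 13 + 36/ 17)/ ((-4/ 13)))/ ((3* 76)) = -12999995/ 46512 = -279.50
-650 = -650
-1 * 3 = -3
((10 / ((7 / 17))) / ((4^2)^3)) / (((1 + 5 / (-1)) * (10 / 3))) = -51 / 114688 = -0.00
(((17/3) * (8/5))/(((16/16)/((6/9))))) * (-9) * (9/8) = -306/5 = -61.20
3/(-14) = -3/14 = -0.21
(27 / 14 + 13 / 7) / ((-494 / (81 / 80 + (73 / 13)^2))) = -0.25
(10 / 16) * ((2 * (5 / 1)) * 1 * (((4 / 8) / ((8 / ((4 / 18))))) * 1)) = 0.09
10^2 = 100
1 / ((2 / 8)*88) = 1 / 22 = 0.05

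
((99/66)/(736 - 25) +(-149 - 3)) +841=326587/474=689.00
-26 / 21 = -1.24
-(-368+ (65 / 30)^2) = 13079 / 36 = 363.31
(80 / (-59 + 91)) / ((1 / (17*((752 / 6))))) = 15980 / 3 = 5326.67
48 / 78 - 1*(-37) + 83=1568 / 13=120.62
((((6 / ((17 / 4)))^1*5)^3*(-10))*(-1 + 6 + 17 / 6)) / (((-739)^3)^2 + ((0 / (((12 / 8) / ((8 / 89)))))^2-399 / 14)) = -54144000 / 320090942935466877269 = -0.00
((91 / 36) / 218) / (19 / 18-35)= -7 / 20492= -0.00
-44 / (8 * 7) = -0.79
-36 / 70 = -18 / 35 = -0.51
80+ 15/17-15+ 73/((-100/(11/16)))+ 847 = 24816749/27200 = 912.38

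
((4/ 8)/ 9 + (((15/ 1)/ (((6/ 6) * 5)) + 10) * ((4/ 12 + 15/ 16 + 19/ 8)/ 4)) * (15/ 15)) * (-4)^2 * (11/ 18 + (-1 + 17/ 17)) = 75427/ 648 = 116.40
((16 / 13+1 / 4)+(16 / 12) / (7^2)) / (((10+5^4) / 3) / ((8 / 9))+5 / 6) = 23054 / 3653195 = 0.01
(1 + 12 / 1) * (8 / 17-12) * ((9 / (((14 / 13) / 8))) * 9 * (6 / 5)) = -9199008 / 85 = -108223.62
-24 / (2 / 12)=-144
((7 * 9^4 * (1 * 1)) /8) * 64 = 367416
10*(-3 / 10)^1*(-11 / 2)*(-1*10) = -165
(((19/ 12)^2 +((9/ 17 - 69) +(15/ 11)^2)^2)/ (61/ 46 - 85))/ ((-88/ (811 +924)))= 107943551621217065/ 103188586412736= 1046.08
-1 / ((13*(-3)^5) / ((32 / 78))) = 0.00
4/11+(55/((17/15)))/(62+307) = 11389/23001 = 0.50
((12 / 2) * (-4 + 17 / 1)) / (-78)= -1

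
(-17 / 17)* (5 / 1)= -5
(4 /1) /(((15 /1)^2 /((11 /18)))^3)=1331 /16607531250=0.00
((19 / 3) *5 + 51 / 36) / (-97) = -397 / 1164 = -0.34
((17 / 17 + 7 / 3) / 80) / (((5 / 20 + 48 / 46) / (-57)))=-437 / 238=-1.84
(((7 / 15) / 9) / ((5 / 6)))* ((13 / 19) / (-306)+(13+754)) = 1248611 / 26163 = 47.72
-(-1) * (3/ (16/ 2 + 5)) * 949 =219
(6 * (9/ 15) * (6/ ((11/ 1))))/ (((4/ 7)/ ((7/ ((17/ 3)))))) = 3969/ 935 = 4.24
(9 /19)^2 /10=81 /3610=0.02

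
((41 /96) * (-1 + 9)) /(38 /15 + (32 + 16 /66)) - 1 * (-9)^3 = 16734263 /22952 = 729.10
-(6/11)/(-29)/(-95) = -0.00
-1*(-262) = 262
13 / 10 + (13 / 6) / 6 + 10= 2099 / 180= 11.66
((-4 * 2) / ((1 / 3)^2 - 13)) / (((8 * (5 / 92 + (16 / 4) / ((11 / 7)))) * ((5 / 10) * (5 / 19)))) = 28842 / 127165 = 0.23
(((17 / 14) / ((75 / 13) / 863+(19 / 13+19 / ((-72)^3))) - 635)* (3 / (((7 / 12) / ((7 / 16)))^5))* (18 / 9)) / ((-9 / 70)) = 2210647626333963 / 314773908224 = 7022.97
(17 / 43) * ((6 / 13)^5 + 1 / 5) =6972941 / 79827995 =0.09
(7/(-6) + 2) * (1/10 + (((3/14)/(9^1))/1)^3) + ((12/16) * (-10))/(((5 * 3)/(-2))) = 481577/444528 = 1.08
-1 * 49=-49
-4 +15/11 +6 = 37/11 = 3.36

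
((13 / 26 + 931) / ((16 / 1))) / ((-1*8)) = -1863 / 256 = -7.28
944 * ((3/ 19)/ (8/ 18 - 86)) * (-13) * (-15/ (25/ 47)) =-23359752/ 36575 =-638.68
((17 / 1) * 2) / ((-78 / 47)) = -799 / 39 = -20.49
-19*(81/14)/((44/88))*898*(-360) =497527920/7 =71075417.14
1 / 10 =0.10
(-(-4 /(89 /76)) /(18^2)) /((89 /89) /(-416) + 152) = 31616 /455832279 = 0.00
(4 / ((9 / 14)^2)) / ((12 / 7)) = 1372 / 243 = 5.65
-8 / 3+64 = 184 / 3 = 61.33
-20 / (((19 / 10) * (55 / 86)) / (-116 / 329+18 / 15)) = -959072 / 68761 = -13.95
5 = 5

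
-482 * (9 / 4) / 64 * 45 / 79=-97605 / 10112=-9.65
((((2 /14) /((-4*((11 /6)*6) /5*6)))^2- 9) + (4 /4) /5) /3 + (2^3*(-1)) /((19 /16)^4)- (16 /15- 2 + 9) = -20058463236503 /1335179305152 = -15.02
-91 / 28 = -13 / 4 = -3.25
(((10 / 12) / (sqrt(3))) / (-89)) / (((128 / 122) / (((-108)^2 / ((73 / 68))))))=-419985 *sqrt(3) / 12994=-55.98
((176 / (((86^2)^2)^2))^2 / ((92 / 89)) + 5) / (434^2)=16087667669883792126122238080529 / 606041746325726309941576054773542912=0.00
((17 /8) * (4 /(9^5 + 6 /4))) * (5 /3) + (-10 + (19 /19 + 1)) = -2834339 /354303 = -8.00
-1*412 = -412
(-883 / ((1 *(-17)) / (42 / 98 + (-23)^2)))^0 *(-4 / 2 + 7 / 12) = -17 / 12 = -1.42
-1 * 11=-11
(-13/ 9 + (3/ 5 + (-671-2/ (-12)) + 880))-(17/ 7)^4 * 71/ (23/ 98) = -1046268257/ 101430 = -10315.18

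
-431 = -431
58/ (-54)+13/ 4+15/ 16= 1345/ 432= 3.11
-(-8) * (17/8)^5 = 1419857/4096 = 346.64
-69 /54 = -23 /18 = -1.28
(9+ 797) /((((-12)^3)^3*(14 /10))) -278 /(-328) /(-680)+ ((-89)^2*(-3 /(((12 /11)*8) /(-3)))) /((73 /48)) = 24676704053343355493 /4594358721576960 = 5371.09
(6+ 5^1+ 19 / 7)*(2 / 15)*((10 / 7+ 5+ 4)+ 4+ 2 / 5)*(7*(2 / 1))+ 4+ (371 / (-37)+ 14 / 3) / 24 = 178735523 / 466200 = 383.39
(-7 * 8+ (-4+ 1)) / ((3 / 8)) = -472 / 3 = -157.33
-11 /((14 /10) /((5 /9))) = -275 /63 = -4.37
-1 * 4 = -4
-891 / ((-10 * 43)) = 891 / 430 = 2.07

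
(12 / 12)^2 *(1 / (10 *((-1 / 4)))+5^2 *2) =248 / 5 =49.60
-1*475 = -475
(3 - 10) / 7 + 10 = 9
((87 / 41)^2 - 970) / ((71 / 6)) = -9738006 / 119351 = -81.59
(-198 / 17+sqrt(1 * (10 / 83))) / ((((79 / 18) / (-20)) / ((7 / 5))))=99792 / 1343- 504 * sqrt(830) / 6557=72.09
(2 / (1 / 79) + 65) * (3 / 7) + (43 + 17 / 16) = 15639 / 112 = 139.63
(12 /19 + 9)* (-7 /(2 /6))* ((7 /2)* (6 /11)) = -80703 /209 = -386.14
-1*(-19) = 19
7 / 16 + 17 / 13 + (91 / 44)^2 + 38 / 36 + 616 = 623.08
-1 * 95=-95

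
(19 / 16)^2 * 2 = 361 / 128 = 2.82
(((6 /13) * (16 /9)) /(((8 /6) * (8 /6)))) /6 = 1 /13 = 0.08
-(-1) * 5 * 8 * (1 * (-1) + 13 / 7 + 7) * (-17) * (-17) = 635800 / 7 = 90828.57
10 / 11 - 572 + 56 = -5666 / 11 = -515.09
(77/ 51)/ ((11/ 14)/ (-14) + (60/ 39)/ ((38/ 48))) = 0.80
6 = 6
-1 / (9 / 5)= -0.56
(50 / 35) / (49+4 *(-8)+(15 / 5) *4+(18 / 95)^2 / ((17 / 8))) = 1534250 / 31163419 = 0.05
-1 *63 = -63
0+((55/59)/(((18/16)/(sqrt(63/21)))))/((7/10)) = 2.05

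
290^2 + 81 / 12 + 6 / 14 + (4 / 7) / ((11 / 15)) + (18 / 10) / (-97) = 12564043963 / 149380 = 84107.94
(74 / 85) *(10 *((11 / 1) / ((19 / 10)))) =16280 / 323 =50.40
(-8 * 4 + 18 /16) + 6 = -199 /8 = -24.88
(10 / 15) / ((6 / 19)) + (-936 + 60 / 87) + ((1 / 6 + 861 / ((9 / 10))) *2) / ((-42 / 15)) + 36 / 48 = -11809009 / 7308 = -1615.90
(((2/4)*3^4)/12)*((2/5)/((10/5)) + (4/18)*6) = 207/40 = 5.18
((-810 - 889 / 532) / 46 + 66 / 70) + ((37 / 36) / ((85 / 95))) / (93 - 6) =-27181879777 / 1628733960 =-16.69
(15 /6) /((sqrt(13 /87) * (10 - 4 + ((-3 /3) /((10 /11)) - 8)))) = -25 * sqrt(1131) /403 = -2.09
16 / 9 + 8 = 88 / 9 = 9.78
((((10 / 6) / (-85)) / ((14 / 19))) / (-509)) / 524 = 0.00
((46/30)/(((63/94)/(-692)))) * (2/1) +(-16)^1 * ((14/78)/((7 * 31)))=-1205864864/380835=-3166.37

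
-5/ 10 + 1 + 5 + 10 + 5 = 41/ 2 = 20.50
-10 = -10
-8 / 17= -0.47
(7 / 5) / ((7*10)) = 1 / 50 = 0.02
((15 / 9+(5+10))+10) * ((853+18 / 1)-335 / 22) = 753080 / 33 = 22820.61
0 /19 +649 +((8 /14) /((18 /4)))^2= 2575945 /3969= 649.02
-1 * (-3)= 3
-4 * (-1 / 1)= 4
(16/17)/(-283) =-16/4811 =-0.00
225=225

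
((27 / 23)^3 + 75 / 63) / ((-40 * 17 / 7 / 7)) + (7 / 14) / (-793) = -0.20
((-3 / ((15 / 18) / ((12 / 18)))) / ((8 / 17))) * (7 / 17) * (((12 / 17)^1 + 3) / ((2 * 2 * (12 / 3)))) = -1323 / 2720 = -0.49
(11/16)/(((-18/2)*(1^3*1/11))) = -121/144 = -0.84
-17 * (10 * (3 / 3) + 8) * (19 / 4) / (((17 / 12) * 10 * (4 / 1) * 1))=-513 / 20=-25.65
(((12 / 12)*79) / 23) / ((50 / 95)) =1501 / 230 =6.53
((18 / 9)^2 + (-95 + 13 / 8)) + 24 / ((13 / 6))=-8143 / 104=-78.30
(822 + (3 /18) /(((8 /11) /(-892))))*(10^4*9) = 55582500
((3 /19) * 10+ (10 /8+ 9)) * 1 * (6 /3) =899 /38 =23.66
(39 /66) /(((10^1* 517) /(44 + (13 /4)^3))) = 65169 /7279360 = 0.01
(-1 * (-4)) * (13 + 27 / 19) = 1096 / 19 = 57.68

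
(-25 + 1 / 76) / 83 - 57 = -361455 / 6308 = -57.30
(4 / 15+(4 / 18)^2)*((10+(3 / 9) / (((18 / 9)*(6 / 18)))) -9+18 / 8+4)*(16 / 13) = 15872 / 5265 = 3.01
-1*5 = -5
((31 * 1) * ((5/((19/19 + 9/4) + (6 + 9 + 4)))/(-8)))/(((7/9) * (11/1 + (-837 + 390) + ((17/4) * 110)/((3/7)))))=-4185/2447767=-0.00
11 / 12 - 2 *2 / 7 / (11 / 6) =559 / 924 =0.60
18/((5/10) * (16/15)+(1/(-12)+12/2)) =120/43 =2.79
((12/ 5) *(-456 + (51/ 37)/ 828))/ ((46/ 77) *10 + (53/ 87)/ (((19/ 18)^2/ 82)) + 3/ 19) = -750758026403/ 34962787807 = -21.47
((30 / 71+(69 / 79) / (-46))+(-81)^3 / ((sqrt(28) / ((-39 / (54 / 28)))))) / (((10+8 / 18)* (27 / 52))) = 19617 / 263623+6652854* sqrt(7) / 47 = 374506.40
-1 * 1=-1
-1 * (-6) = 6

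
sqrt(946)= 30.76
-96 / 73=-1.32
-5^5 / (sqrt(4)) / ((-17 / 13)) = 40625 / 34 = 1194.85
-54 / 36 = -3 / 2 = -1.50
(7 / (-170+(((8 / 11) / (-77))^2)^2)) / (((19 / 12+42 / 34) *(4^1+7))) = -33407130065694 / 25154773530431275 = -0.00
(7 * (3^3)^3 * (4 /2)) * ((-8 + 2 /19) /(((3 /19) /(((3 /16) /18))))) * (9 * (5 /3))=-2152828.12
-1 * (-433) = 433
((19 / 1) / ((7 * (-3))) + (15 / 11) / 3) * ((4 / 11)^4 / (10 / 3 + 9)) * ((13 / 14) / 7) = -173056 / 2043898241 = -0.00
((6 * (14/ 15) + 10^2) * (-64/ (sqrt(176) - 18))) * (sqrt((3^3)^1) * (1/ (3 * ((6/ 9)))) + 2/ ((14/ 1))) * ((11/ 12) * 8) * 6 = 1486848 * sqrt(11)/ 1295 + 6690816/ 1295 + 2230272 * sqrt(33)/ 185 + 10036224 * sqrt(3)/ 185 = 172191.85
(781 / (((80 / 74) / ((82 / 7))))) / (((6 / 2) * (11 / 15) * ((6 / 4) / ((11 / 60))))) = 1184777 / 2520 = 470.15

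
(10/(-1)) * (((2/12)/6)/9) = -0.03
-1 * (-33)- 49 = -16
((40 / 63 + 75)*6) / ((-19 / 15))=-47650 / 133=-358.27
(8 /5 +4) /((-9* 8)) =-7 /90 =-0.08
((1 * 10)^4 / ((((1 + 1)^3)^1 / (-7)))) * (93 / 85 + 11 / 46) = -4561375 / 391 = -11665.92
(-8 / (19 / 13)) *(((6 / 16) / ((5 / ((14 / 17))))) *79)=-43134 / 1615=-26.71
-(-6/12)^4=-1/16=-0.06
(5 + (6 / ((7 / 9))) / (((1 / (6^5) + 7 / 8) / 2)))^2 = 1162047348289 / 2269093225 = 512.12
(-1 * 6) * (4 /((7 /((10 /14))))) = -2.45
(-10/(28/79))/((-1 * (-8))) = -395/112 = -3.53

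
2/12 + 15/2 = 23/3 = 7.67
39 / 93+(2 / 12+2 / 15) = 223 / 310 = 0.72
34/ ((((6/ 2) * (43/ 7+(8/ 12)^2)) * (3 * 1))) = 238/ 415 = 0.57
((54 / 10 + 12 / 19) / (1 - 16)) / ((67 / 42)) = -8022 / 31825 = -0.25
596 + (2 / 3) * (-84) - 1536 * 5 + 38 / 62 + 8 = -221073 / 31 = -7131.39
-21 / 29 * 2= -42 / 29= -1.45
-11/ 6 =-1.83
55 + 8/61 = 3363/61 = 55.13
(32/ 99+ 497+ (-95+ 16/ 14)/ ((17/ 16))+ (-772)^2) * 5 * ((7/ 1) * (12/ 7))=140522115620/ 3927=35783579.23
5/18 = 0.28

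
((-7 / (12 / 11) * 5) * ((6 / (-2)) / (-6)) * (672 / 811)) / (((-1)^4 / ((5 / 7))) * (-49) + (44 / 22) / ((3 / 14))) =23100 / 102997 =0.22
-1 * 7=-7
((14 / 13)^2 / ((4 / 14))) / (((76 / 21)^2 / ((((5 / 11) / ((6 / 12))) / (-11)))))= -0.03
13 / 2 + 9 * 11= 211 / 2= 105.50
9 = 9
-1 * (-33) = 33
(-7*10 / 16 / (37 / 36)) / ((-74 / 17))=5355 / 5476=0.98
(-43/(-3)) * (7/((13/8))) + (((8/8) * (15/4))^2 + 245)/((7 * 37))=10140407/161616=62.74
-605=-605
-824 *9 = -7416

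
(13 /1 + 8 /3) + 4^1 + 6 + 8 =101 /3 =33.67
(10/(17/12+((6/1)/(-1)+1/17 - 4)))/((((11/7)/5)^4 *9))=-1020425000/76382097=-13.36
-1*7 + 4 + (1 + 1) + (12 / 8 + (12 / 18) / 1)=1.17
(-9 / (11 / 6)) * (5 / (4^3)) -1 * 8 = -2951 / 352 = -8.38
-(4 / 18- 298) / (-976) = -335 / 1098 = -0.31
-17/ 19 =-0.89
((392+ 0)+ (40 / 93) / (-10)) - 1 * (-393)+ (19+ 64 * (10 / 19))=1480112 / 1767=837.64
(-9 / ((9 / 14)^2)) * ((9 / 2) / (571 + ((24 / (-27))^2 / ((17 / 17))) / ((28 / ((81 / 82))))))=-28126 / 163885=-0.17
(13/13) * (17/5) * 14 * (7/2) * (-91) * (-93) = 7049679/5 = 1409935.80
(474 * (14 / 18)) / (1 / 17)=18802 / 3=6267.33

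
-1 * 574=-574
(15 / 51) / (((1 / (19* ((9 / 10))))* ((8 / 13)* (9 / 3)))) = 741 / 272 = 2.72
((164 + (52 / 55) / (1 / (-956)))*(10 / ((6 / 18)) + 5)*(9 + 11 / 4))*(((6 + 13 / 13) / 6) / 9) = -7809473 / 198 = -39441.78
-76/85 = -0.89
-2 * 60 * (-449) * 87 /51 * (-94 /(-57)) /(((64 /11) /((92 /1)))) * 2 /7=1548327110 /2261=684797.48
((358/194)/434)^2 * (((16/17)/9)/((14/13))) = 833066/474517689471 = 0.00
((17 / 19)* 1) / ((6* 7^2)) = 17 / 5586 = 0.00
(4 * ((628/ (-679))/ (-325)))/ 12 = 628/ 662025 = 0.00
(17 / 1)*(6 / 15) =34 / 5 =6.80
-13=-13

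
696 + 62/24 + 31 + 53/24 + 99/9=17827/24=742.79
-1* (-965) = 965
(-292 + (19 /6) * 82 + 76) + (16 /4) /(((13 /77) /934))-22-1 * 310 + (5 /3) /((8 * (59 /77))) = 134013639 /6136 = 21840.55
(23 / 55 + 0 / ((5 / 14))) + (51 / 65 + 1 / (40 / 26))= 5299 / 2860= 1.85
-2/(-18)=1/9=0.11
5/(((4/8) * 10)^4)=1/125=0.01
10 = 10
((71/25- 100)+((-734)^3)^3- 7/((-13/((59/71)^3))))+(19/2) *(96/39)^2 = -93511774574342406562187611635285386/1512173975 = -61839296351031571325771300.00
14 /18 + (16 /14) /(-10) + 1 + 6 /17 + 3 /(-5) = 1.42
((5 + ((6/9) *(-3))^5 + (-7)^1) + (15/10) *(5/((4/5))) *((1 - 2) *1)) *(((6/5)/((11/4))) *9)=-9369/55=-170.35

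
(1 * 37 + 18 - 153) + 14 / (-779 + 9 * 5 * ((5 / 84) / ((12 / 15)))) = -8515122 / 86873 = -98.02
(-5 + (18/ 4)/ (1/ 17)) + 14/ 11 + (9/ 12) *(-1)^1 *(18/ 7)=5455/ 77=70.84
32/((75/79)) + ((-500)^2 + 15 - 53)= 18749678/75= 249995.71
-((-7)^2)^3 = -117649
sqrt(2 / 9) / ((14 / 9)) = 3 * sqrt(2) / 14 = 0.30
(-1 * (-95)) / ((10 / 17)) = 323 / 2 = 161.50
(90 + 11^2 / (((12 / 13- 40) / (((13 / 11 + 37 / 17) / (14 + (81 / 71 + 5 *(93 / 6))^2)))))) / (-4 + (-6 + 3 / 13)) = -315707915710018 / 34269788637705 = -9.21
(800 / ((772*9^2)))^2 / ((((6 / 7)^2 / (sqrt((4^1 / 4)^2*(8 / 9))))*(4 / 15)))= 1225000*sqrt(2) / 2199516201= 0.00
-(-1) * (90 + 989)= 1079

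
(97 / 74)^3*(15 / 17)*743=10171740585 / 6888808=1476.56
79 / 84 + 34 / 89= 9887 / 7476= 1.32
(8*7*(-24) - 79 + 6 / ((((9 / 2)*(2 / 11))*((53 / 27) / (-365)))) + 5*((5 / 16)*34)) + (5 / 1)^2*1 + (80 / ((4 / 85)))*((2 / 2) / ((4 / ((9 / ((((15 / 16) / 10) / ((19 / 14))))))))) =156303691 / 2968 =52662.97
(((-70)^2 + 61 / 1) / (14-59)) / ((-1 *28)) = 4961 / 1260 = 3.94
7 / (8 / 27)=189 / 8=23.62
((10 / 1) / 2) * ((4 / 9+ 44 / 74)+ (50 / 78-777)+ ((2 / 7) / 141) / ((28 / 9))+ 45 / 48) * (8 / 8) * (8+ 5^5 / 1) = -148848232415195 / 12270384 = -12130690.65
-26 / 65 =-2 / 5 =-0.40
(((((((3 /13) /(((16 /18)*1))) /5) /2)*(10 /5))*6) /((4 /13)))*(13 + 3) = 81 /5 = 16.20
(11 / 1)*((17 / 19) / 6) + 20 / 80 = 431 / 228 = 1.89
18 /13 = 1.38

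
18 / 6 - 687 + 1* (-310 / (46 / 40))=-21932 / 23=-953.57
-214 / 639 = -0.33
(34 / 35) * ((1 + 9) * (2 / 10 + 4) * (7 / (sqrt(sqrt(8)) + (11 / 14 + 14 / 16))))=-46645014528 * sqrt(2) / 19353835 - 64322820576 / 19353835 + 38732020992 * 2^(3 / 4) / 19353835 + 56174641152 * 2^(1 / 4) / 19353835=85.44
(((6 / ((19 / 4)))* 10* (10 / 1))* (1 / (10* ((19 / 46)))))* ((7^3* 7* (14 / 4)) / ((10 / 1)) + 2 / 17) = 157738968 / 6137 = 25702.94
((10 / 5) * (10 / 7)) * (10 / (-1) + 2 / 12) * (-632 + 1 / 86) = 5344515 / 301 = 17755.86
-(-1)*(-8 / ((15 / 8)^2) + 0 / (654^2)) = -512 / 225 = -2.28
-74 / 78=-37 / 39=-0.95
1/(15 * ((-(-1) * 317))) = 1/4755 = 0.00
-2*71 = -142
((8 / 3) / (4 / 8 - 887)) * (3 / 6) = -8 / 5319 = -0.00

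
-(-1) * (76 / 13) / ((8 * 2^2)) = 19 / 104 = 0.18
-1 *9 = -9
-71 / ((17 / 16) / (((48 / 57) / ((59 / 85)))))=-90880 / 1121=-81.07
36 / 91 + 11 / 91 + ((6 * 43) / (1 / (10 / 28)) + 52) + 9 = 13983 / 91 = 153.66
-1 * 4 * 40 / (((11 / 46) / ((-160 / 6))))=588800 / 33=17842.42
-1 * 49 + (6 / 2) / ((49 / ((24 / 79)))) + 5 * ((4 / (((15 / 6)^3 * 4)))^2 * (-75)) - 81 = -63637982 / 483875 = -131.52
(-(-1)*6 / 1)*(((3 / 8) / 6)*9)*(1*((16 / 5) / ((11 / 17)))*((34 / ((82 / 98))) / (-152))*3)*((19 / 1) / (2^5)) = -1147041 / 144320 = -7.95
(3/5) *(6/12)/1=3/10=0.30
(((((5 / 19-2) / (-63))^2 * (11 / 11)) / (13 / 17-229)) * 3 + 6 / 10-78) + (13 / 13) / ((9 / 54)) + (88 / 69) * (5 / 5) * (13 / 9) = -2964644136527 / 42621291720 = -69.56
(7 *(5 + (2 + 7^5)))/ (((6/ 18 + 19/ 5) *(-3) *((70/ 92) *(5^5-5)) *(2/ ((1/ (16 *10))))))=-193361/ 15475200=-0.01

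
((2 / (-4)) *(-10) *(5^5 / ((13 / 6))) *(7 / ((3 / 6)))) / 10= 131250 / 13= 10096.15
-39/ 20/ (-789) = 13/ 5260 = 0.00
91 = 91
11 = 11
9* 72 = 648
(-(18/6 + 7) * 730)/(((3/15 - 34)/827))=30185500/169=178612.43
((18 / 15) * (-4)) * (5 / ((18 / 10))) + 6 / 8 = -151 / 12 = -12.58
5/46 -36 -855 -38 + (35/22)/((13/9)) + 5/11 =-3050006/3289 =-927.34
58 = 58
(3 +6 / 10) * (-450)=-1620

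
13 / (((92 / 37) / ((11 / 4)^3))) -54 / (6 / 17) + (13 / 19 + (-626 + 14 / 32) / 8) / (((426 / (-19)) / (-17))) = -64612663 / 627072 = -103.04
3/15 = 1/5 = 0.20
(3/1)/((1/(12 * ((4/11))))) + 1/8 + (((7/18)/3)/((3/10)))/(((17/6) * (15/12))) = 538745/40392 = 13.34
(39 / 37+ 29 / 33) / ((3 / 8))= 18880 / 3663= 5.15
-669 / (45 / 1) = -223 / 15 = -14.87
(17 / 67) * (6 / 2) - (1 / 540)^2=14871533 / 19537200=0.76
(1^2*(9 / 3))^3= 27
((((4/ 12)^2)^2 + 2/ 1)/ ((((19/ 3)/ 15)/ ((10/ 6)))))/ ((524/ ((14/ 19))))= 28525/ 2553714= 0.01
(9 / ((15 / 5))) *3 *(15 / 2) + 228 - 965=-1339 / 2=-669.50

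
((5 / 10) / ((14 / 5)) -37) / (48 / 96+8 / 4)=-1031 / 70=-14.73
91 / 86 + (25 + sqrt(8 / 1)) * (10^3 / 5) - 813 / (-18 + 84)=400 * sqrt(2) + 2359674 / 473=5554.43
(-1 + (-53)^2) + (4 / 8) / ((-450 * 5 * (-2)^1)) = 25272001 / 9000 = 2808.00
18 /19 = 0.95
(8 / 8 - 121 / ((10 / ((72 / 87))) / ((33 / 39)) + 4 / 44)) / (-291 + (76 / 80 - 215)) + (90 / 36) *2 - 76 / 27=2.20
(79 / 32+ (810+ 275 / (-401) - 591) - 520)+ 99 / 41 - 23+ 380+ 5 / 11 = 351008029 / 5787232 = 60.65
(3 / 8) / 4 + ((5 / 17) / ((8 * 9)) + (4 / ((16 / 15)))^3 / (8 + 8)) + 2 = 845047 / 156672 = 5.39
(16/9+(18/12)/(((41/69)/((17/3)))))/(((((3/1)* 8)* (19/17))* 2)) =201773/673056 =0.30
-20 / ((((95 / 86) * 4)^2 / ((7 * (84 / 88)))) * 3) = -2.28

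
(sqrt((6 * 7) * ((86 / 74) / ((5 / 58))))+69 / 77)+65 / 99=1076 / 693+2 * sqrt(4844595) / 185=25.35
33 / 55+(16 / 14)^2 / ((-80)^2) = 2941 / 4900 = 0.60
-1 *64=-64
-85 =-85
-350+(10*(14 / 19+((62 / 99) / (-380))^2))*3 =-3867146939 / 11793870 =-327.89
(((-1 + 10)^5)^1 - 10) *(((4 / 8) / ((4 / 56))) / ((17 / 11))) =4546003 / 17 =267411.94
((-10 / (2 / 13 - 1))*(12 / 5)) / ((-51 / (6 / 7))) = -624 / 1309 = -0.48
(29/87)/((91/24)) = 0.09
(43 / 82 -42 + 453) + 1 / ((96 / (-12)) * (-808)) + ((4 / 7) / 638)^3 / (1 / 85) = 1214359059455167217 / 2950878809505088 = 411.52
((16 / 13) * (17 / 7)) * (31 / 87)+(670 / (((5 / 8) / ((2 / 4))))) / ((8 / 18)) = 9556334 / 7917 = 1207.07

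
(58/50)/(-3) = -29/75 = -0.39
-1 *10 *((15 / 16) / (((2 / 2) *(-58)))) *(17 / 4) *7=8925 / 1856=4.81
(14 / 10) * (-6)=-42 / 5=-8.40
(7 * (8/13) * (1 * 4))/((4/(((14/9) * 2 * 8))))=107.21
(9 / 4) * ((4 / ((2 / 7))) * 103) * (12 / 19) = 2049.16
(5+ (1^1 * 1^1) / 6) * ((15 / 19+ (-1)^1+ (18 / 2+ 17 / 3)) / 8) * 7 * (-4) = -44702 / 171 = -261.42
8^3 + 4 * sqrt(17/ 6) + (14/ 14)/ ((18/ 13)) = 2 * sqrt(102)/ 3 + 9229/ 18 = 519.46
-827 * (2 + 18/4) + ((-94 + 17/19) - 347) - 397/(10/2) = -1120051/190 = -5895.01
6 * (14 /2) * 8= 336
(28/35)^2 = 16/25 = 0.64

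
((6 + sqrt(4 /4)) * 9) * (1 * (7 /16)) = 441 /16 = 27.56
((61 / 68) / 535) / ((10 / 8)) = 61 / 45475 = 0.00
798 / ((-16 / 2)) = -399 / 4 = -99.75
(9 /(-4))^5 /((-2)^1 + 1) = 59049 /1024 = 57.67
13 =13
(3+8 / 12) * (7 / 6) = 77 / 18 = 4.28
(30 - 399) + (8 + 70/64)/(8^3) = -6045405/16384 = -368.98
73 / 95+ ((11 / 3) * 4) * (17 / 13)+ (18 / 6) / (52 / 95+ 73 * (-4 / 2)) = 340063667 / 17065230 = 19.93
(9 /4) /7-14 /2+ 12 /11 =-1721 /308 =-5.59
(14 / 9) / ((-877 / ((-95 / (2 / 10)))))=6650 / 7893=0.84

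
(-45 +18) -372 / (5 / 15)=-1143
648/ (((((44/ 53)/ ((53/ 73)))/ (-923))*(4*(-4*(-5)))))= -210009267/ 32120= -6538.27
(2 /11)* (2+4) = 12 /11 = 1.09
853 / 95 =8.98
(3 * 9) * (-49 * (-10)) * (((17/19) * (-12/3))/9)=-99960/19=-5261.05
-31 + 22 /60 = -919 /30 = -30.63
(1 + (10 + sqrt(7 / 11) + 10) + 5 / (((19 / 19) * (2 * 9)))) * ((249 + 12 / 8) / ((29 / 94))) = 23547 * sqrt(77) / 319 + 3006167 / 174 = 17924.55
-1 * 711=-711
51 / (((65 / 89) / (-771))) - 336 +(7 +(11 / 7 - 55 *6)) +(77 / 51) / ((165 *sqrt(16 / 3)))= -24796113 / 455 +7 *sqrt(3) / 3060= -54496.95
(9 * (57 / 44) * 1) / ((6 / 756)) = 32319 / 22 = 1469.05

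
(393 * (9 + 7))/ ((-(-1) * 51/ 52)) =108992/ 17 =6411.29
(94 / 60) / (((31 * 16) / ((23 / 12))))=1081 / 178560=0.01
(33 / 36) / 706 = 11 / 8472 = 0.00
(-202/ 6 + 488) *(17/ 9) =23171/ 27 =858.19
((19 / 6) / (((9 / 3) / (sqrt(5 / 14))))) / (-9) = -19 * sqrt(70) / 2268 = -0.07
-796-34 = -830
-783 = -783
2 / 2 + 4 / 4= 2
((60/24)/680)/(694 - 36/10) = 5/938944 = 0.00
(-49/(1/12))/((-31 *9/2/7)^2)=-38416/25947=-1.48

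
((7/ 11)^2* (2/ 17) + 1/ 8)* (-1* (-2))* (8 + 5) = 36933/ 8228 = 4.49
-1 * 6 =-6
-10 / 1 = -10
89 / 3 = 29.67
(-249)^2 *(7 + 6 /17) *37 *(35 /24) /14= 477924375 /272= 1757074.91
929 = 929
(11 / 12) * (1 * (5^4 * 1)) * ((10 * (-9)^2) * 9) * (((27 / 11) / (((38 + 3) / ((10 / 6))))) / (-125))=-273375 / 82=-3333.84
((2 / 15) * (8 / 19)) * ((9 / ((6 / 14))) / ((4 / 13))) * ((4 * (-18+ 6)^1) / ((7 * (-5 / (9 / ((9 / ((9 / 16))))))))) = 1404 / 475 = 2.96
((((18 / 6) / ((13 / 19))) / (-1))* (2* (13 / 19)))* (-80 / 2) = 240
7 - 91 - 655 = -739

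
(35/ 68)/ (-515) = -7/ 7004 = -0.00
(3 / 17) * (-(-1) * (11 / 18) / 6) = 11 / 612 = 0.02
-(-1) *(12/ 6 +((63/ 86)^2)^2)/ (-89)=-125154593/ 4868372624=-0.03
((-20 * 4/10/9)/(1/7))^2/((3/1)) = 3136/243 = 12.91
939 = 939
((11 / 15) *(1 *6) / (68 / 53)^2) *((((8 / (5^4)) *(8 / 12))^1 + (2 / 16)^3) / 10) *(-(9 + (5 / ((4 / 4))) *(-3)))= 311060233 / 18496000000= 0.02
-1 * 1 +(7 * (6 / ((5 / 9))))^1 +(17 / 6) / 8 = 17989 / 240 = 74.95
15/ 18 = 0.83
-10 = -10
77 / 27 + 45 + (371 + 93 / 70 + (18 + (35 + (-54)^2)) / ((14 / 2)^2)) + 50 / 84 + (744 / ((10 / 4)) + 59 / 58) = 59851349 / 76734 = 779.98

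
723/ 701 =1.03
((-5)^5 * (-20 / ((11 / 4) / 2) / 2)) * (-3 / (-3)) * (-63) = -15750000 / 11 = -1431818.18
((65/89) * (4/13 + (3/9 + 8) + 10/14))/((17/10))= 127700/31773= 4.02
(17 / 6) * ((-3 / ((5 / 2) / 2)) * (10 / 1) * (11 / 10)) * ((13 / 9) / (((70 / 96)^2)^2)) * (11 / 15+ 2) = -39192231936 / 37515625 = -1044.69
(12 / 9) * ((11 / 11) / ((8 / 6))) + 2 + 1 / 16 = 49 / 16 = 3.06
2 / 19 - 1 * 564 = -10714 / 19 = -563.89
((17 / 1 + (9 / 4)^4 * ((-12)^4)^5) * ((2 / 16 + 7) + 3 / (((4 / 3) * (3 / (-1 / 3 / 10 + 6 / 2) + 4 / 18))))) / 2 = 3474987252783634075041213591 / 7904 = 439649196961492165364526.00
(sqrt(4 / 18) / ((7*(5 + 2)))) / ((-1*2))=-sqrt(2) / 294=-0.00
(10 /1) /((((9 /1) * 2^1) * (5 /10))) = 10 /9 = 1.11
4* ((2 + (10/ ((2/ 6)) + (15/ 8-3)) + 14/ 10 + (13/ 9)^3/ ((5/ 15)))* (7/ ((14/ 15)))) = 1239.48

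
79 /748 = 0.11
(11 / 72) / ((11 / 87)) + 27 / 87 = 1057 / 696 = 1.52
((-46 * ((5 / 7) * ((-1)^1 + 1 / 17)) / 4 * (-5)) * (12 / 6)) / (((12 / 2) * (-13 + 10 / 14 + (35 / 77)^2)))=556600 / 521781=1.07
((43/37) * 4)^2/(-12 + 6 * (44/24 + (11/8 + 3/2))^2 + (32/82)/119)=13856672256/77596123351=0.18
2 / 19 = 0.11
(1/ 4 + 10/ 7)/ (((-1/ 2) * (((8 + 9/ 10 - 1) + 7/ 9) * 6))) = -705/ 10934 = -0.06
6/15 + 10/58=83/145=0.57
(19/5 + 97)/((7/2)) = 144/5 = 28.80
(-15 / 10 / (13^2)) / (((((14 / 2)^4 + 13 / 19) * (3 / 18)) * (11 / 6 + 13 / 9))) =-1539 / 227498336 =-0.00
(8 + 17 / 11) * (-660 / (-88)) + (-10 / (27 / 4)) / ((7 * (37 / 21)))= 523595 / 7326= 71.47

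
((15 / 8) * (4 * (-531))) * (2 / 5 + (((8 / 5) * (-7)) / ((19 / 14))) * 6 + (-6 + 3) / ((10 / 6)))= 7705341 / 38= 202772.13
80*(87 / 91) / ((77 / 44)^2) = 111360 / 4459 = 24.97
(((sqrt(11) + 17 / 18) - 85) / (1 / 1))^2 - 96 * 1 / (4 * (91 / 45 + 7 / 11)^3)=163264882093549 / 23076115272 - 1513 * sqrt(11) / 9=6517.50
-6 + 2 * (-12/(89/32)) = -1302/89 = -14.63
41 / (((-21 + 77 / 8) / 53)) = -17384 / 91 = -191.03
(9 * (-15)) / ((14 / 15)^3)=-455625 / 2744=-166.04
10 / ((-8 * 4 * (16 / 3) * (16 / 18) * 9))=-0.01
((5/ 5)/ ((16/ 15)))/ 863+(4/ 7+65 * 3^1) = 18903257/ 96656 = 195.57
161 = 161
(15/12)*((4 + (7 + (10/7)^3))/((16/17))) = 18.48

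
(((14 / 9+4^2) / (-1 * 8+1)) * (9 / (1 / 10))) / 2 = -790 / 7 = -112.86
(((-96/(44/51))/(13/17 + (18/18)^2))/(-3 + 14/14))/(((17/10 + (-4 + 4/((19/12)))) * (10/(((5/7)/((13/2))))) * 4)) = 16473/43043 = 0.38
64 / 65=0.98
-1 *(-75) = 75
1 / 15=0.07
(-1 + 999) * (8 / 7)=7984 / 7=1140.57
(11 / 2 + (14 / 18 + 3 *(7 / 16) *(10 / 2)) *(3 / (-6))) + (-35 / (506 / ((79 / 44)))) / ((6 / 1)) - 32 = -24198077 / 801504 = -30.19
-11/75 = -0.15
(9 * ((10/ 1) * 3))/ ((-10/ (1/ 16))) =-27/ 16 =-1.69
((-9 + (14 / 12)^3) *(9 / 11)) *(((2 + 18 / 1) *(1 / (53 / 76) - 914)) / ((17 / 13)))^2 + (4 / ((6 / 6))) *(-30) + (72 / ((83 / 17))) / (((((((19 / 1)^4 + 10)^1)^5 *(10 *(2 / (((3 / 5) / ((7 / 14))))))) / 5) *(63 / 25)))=-230474002121826765299508043675891906584425100 / 195099895633929957878162227443204341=-1181312790.42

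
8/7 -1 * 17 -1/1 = -118/7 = -16.86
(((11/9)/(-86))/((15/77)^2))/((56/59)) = -549703/1393200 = -0.39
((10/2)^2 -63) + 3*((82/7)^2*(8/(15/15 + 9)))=71378/245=291.34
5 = 5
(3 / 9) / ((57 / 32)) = 32 / 171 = 0.19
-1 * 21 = -21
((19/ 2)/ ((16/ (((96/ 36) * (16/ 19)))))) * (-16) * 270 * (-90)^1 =518400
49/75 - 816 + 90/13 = -788213/975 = -808.42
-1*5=-5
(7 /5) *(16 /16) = 7 /5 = 1.40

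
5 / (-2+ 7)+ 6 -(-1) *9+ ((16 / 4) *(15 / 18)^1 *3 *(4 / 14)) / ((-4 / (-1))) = 117 / 7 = 16.71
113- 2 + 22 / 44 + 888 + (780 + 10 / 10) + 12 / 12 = 3563 / 2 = 1781.50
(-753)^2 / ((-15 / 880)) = -33264528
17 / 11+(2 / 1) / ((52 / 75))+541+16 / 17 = 2656457 / 4862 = 546.37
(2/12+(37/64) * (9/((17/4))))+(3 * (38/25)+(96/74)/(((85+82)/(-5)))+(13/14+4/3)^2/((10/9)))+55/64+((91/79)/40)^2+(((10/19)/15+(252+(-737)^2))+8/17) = 543432.88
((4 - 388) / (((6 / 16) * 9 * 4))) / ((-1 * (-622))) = -128 / 2799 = -0.05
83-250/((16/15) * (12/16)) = -459/2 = -229.50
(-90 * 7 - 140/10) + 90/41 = -26314/41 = -641.80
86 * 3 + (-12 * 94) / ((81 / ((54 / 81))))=20146 / 81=248.72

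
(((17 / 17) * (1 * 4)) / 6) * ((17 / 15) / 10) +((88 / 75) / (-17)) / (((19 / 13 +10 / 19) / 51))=-187277 / 110475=-1.70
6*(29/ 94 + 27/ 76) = 7113/ 1786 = 3.98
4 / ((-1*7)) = -4 / 7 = -0.57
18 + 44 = 62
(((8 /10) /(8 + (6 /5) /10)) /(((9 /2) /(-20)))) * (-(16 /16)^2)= 800 /1827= 0.44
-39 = -39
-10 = -10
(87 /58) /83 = 3 /166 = 0.02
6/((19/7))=42/19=2.21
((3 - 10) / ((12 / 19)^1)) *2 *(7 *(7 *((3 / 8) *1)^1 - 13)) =1609.85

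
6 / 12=1 / 2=0.50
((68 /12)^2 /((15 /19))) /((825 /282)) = 516154 /37125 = 13.90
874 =874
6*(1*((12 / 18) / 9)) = 4 / 9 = 0.44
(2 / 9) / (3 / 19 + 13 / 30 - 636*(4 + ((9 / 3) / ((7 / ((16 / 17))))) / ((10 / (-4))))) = -45220 / 496677099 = -0.00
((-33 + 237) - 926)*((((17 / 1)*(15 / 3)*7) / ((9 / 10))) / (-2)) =2147950 / 9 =238661.11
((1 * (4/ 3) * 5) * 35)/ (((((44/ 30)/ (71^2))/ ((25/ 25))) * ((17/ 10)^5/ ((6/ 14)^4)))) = 10208025000000/ 5357120461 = 1905.51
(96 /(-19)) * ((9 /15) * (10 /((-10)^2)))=-144 /475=-0.30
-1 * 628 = -628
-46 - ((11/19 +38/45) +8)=-47387/855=-55.42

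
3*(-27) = -81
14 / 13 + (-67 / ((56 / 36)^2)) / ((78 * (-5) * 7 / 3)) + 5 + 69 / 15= 1909763 / 178360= 10.71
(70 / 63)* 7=70 / 9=7.78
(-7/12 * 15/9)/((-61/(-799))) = -27965/2196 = -12.73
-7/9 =-0.78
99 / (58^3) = 99 / 195112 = 0.00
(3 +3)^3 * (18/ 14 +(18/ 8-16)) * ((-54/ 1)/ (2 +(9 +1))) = 12115.29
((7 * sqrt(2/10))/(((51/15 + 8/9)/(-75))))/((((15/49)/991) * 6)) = -5098695 * sqrt(5)/386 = -29536.34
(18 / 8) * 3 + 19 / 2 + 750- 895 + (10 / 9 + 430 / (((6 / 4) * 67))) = -297545 / 2412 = -123.36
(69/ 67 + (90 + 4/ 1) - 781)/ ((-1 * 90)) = 1532/ 201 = 7.62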